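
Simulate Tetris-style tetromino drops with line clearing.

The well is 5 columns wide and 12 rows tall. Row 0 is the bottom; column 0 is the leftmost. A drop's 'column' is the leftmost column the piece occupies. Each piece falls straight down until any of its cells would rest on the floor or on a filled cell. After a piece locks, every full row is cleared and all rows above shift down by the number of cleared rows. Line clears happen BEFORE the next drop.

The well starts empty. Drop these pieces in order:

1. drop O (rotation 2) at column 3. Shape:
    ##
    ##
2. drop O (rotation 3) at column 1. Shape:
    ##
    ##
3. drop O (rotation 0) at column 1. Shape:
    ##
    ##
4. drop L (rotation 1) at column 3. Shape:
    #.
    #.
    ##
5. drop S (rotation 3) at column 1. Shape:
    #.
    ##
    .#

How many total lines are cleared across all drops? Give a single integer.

Drop 1: O rot2 at col 3 lands with bottom-row=0; cleared 0 line(s) (total 0); column heights now [0 0 0 2 2], max=2
Drop 2: O rot3 at col 1 lands with bottom-row=0; cleared 0 line(s) (total 0); column heights now [0 2 2 2 2], max=2
Drop 3: O rot0 at col 1 lands with bottom-row=2; cleared 0 line(s) (total 0); column heights now [0 4 4 2 2], max=4
Drop 4: L rot1 at col 3 lands with bottom-row=2; cleared 0 line(s) (total 0); column heights now [0 4 4 5 3], max=5
Drop 5: S rot3 at col 1 lands with bottom-row=4; cleared 0 line(s) (total 0); column heights now [0 7 6 5 3], max=7

Answer: 0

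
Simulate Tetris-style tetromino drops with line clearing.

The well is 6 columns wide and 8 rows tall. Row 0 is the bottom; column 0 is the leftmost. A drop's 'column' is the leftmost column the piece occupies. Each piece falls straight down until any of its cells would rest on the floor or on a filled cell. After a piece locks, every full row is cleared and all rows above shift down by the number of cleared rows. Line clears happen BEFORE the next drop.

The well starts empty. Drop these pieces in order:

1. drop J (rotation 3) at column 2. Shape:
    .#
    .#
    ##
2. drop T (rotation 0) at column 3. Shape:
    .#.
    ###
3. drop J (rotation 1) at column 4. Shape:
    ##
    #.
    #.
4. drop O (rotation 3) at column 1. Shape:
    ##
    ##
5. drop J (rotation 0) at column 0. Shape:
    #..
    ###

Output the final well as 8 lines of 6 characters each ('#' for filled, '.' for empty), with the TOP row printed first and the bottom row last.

Drop 1: J rot3 at col 2 lands with bottom-row=0; cleared 0 line(s) (total 0); column heights now [0 0 1 3 0 0], max=3
Drop 2: T rot0 at col 3 lands with bottom-row=3; cleared 0 line(s) (total 0); column heights now [0 0 1 4 5 4], max=5
Drop 3: J rot1 at col 4 lands with bottom-row=5; cleared 0 line(s) (total 0); column heights now [0 0 1 4 8 8], max=8
Drop 4: O rot3 at col 1 lands with bottom-row=1; cleared 0 line(s) (total 0); column heights now [0 3 3 4 8 8], max=8
Drop 5: J rot0 at col 0 lands with bottom-row=3; cleared 1 line(s) (total 1); column heights now [4 3 3 3 7 7], max=7

Answer: ......
....##
....#.
....#.
#...#.
.###..
.###..
..##..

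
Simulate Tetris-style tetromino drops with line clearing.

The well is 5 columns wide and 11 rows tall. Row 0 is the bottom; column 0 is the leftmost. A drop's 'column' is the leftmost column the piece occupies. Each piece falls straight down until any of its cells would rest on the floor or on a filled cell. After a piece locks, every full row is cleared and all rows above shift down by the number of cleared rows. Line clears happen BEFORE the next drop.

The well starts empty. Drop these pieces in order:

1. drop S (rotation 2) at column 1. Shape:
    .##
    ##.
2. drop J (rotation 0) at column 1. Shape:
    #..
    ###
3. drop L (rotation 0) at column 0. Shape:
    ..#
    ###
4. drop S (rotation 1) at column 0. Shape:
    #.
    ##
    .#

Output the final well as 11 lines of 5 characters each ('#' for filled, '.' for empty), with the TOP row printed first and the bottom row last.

Drop 1: S rot2 at col 1 lands with bottom-row=0; cleared 0 line(s) (total 0); column heights now [0 1 2 2 0], max=2
Drop 2: J rot0 at col 1 lands with bottom-row=2; cleared 0 line(s) (total 0); column heights now [0 4 3 3 0], max=4
Drop 3: L rot0 at col 0 lands with bottom-row=4; cleared 0 line(s) (total 0); column heights now [5 5 6 3 0], max=6
Drop 4: S rot1 at col 0 lands with bottom-row=5; cleared 0 line(s) (total 0); column heights now [8 7 6 3 0], max=8

Answer: .....
.....
.....
#....
##...
.##..
###..
.#...
.###.
..##.
.##..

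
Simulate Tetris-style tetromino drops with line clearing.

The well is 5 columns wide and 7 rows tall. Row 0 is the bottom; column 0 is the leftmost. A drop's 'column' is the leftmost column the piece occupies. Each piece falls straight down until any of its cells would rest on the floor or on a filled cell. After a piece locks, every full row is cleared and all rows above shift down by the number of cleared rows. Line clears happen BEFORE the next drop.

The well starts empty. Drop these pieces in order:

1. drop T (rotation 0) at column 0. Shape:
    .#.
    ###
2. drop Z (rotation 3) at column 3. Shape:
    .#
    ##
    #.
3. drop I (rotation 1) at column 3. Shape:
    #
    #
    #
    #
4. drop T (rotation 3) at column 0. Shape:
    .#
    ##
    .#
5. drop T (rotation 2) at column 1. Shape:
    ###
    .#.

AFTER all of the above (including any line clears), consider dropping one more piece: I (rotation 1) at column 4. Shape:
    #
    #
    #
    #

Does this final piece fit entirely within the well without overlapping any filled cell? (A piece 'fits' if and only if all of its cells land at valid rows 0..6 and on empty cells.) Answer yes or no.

Answer: yes

Derivation:
Drop 1: T rot0 at col 0 lands with bottom-row=0; cleared 0 line(s) (total 0); column heights now [1 2 1 0 0], max=2
Drop 2: Z rot3 at col 3 lands with bottom-row=0; cleared 0 line(s) (total 0); column heights now [1 2 1 2 3], max=3
Drop 3: I rot1 at col 3 lands with bottom-row=2; cleared 0 line(s) (total 0); column heights now [1 2 1 6 3], max=6
Drop 4: T rot3 at col 0 lands with bottom-row=2; cleared 0 line(s) (total 0); column heights now [4 5 1 6 3], max=6
Drop 5: T rot2 at col 1 lands with bottom-row=5; cleared 0 line(s) (total 0); column heights now [4 7 7 7 3], max=7
Test piece I rot1 at col 4 (width 1): heights before test = [4 7 7 7 3]; fits = True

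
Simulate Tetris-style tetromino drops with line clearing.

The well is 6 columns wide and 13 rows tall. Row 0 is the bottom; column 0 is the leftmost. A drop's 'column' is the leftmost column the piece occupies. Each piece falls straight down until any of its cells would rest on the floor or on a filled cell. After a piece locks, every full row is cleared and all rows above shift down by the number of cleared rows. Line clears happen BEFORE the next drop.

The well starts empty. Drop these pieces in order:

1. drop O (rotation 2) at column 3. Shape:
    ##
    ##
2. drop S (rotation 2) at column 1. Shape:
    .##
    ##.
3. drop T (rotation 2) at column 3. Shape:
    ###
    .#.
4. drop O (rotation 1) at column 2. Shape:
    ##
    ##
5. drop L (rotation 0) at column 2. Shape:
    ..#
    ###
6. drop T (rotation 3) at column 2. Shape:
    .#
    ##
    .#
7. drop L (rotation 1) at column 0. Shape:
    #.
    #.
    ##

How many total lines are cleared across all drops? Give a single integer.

Drop 1: O rot2 at col 3 lands with bottom-row=0; cleared 0 line(s) (total 0); column heights now [0 0 0 2 2 0], max=2
Drop 2: S rot2 at col 1 lands with bottom-row=1; cleared 0 line(s) (total 0); column heights now [0 2 3 3 2 0], max=3
Drop 3: T rot2 at col 3 lands with bottom-row=2; cleared 0 line(s) (total 0); column heights now [0 2 3 4 4 4], max=4
Drop 4: O rot1 at col 2 lands with bottom-row=4; cleared 0 line(s) (total 0); column heights now [0 2 6 6 4 4], max=6
Drop 5: L rot0 at col 2 lands with bottom-row=6; cleared 0 line(s) (total 0); column heights now [0 2 7 7 8 4], max=8
Drop 6: T rot3 at col 2 lands with bottom-row=7; cleared 0 line(s) (total 0); column heights now [0 2 9 10 8 4], max=10
Drop 7: L rot1 at col 0 lands with bottom-row=2; cleared 0 line(s) (total 0); column heights now [5 3 9 10 8 4], max=10

Answer: 0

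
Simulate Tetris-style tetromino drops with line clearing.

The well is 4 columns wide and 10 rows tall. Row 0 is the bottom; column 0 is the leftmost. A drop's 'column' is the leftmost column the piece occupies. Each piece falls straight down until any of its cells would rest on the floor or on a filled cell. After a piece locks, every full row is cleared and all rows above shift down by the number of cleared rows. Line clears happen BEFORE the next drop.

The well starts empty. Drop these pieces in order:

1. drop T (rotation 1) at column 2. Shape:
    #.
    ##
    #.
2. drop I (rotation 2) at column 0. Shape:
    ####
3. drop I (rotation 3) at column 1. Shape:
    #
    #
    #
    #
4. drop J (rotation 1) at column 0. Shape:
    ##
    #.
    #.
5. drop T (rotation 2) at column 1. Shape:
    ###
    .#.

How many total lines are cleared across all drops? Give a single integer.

Answer: 1

Derivation:
Drop 1: T rot1 at col 2 lands with bottom-row=0; cleared 0 line(s) (total 0); column heights now [0 0 3 2], max=3
Drop 2: I rot2 at col 0 lands with bottom-row=3; cleared 1 line(s) (total 1); column heights now [0 0 3 2], max=3
Drop 3: I rot3 at col 1 lands with bottom-row=0; cleared 0 line(s) (total 1); column heights now [0 4 3 2], max=4
Drop 4: J rot1 at col 0 lands with bottom-row=2; cleared 0 line(s) (total 1); column heights now [5 5 3 2], max=5
Drop 5: T rot2 at col 1 lands with bottom-row=4; cleared 0 line(s) (total 1); column heights now [5 6 6 6], max=6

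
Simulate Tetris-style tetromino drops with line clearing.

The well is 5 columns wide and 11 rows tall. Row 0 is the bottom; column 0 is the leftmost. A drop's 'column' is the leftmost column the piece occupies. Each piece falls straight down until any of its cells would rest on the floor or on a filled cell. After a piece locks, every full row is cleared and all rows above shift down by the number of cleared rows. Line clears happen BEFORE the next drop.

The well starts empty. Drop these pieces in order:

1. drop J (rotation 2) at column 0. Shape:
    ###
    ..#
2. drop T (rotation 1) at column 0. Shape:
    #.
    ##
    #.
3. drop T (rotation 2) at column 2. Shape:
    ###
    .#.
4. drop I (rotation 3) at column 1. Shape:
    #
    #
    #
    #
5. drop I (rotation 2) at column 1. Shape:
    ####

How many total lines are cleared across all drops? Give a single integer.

Answer: 0

Derivation:
Drop 1: J rot2 at col 0 lands with bottom-row=0; cleared 0 line(s) (total 0); column heights now [2 2 2 0 0], max=2
Drop 2: T rot1 at col 0 lands with bottom-row=2; cleared 0 line(s) (total 0); column heights now [5 4 2 0 0], max=5
Drop 3: T rot2 at col 2 lands with bottom-row=1; cleared 0 line(s) (total 0); column heights now [5 4 3 3 3], max=5
Drop 4: I rot3 at col 1 lands with bottom-row=4; cleared 0 line(s) (total 0); column heights now [5 8 3 3 3], max=8
Drop 5: I rot2 at col 1 lands with bottom-row=8; cleared 0 line(s) (total 0); column heights now [5 9 9 9 9], max=9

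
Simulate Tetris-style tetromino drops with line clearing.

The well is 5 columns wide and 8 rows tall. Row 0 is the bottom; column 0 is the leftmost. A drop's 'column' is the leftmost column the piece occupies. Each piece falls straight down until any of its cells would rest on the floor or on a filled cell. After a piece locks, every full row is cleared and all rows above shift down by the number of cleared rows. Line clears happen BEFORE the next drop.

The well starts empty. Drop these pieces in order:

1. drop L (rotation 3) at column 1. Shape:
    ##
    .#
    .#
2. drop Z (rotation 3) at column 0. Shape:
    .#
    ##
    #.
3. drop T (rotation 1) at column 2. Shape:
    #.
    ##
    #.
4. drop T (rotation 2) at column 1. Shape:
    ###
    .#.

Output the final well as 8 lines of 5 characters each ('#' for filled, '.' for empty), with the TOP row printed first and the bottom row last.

Drop 1: L rot3 at col 1 lands with bottom-row=0; cleared 0 line(s) (total 0); column heights now [0 3 3 0 0], max=3
Drop 2: Z rot3 at col 0 lands with bottom-row=2; cleared 0 line(s) (total 0); column heights now [4 5 3 0 0], max=5
Drop 3: T rot1 at col 2 lands with bottom-row=3; cleared 0 line(s) (total 0); column heights now [4 5 6 5 0], max=6
Drop 4: T rot2 at col 1 lands with bottom-row=6; cleared 0 line(s) (total 0); column heights now [4 8 8 8 0], max=8

Answer: .###.
..#..
..#..
.###.
###..
###..
..#..
..#..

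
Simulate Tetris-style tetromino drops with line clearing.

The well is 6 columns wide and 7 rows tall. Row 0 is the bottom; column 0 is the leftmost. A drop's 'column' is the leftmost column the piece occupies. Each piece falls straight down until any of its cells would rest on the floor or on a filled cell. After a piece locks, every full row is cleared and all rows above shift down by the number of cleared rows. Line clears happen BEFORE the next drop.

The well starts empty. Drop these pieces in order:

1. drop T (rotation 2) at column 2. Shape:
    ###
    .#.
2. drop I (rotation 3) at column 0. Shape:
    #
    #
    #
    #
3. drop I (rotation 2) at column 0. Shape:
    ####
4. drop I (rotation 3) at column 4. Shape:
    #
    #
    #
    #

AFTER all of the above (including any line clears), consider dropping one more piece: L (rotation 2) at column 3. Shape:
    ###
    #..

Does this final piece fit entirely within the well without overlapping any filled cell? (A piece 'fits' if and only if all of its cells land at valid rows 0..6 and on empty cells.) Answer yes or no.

Drop 1: T rot2 at col 2 lands with bottom-row=0; cleared 0 line(s) (total 0); column heights now [0 0 2 2 2 0], max=2
Drop 2: I rot3 at col 0 lands with bottom-row=0; cleared 0 line(s) (total 0); column heights now [4 0 2 2 2 0], max=4
Drop 3: I rot2 at col 0 lands with bottom-row=4; cleared 0 line(s) (total 0); column heights now [5 5 5 5 2 0], max=5
Drop 4: I rot3 at col 4 lands with bottom-row=2; cleared 0 line(s) (total 0); column heights now [5 5 5 5 6 0], max=6
Test piece L rot2 at col 3 (width 3): heights before test = [5 5 5 5 6 0]; fits = True

Answer: yes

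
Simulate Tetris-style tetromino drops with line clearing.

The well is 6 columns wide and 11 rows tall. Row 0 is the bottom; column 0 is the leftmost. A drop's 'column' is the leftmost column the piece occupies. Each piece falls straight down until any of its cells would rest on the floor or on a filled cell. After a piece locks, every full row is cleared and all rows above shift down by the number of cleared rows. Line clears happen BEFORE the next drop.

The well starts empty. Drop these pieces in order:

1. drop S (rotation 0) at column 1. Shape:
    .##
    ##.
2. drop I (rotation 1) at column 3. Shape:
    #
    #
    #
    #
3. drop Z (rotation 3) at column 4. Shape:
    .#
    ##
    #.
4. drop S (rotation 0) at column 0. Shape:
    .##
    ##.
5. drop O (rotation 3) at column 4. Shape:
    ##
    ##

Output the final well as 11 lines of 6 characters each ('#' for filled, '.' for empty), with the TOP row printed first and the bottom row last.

Answer: ......
......
......
......
......
......
...#..
...###
...###
.###.#
.##.#.

Derivation:
Drop 1: S rot0 at col 1 lands with bottom-row=0; cleared 0 line(s) (total 0); column heights now [0 1 2 2 0 0], max=2
Drop 2: I rot1 at col 3 lands with bottom-row=2; cleared 0 line(s) (total 0); column heights now [0 1 2 6 0 0], max=6
Drop 3: Z rot3 at col 4 lands with bottom-row=0; cleared 0 line(s) (total 0); column heights now [0 1 2 6 2 3], max=6
Drop 4: S rot0 at col 0 lands with bottom-row=1; cleared 1 line(s) (total 1); column heights now [0 2 2 5 1 2], max=5
Drop 5: O rot3 at col 4 lands with bottom-row=2; cleared 0 line(s) (total 1); column heights now [0 2 2 5 4 4], max=5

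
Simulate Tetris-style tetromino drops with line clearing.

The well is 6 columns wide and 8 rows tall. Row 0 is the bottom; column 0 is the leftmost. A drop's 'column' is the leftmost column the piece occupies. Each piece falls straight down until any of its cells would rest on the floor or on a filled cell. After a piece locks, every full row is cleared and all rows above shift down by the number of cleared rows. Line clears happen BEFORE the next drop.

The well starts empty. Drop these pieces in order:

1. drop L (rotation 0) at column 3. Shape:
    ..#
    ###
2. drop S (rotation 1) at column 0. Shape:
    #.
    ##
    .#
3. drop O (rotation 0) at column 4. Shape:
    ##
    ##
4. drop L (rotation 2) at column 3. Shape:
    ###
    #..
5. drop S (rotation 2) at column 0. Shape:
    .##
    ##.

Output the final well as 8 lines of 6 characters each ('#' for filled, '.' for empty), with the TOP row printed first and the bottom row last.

Answer: ......
......
......
.#####
##.###
#...##
##...#
.#.###

Derivation:
Drop 1: L rot0 at col 3 lands with bottom-row=0; cleared 0 line(s) (total 0); column heights now [0 0 0 1 1 2], max=2
Drop 2: S rot1 at col 0 lands with bottom-row=0; cleared 0 line(s) (total 0); column heights now [3 2 0 1 1 2], max=3
Drop 3: O rot0 at col 4 lands with bottom-row=2; cleared 0 line(s) (total 0); column heights now [3 2 0 1 4 4], max=4
Drop 4: L rot2 at col 3 lands with bottom-row=3; cleared 0 line(s) (total 0); column heights now [3 2 0 5 5 5], max=5
Drop 5: S rot2 at col 0 lands with bottom-row=3; cleared 0 line(s) (total 0); column heights now [4 5 5 5 5 5], max=5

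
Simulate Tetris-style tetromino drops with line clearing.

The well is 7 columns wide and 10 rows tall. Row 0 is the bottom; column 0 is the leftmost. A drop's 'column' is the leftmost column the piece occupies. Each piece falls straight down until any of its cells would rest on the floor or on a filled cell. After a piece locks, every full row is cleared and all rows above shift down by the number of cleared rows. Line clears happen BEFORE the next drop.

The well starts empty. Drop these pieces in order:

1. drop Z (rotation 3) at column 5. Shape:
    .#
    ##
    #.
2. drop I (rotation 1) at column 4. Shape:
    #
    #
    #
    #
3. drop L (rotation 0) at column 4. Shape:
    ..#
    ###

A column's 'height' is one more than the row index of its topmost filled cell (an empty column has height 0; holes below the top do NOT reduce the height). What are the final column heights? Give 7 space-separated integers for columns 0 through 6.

Drop 1: Z rot3 at col 5 lands with bottom-row=0; cleared 0 line(s) (total 0); column heights now [0 0 0 0 0 2 3], max=3
Drop 2: I rot1 at col 4 lands with bottom-row=0; cleared 0 line(s) (total 0); column heights now [0 0 0 0 4 2 3], max=4
Drop 3: L rot0 at col 4 lands with bottom-row=4; cleared 0 line(s) (total 0); column heights now [0 0 0 0 5 5 6], max=6

Answer: 0 0 0 0 5 5 6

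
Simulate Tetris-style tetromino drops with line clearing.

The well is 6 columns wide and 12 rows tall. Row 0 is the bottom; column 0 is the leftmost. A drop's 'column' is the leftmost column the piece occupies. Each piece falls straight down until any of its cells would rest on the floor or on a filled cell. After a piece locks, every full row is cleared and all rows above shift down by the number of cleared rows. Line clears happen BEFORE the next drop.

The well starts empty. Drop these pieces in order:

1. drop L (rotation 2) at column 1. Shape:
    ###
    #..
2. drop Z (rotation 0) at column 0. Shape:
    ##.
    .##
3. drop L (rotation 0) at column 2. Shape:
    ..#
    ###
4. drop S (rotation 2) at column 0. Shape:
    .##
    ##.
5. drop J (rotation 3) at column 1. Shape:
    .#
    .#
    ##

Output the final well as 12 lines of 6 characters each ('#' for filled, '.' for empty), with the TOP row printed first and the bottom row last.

Answer: ......
......
......
..#...
..#...
.##...
.##...
##..#.
#####.
.##...
.###..
.#....

Derivation:
Drop 1: L rot2 at col 1 lands with bottom-row=0; cleared 0 line(s) (total 0); column heights now [0 2 2 2 0 0], max=2
Drop 2: Z rot0 at col 0 lands with bottom-row=2; cleared 0 line(s) (total 0); column heights now [4 4 3 2 0 0], max=4
Drop 3: L rot0 at col 2 lands with bottom-row=3; cleared 0 line(s) (total 0); column heights now [4 4 4 4 5 0], max=5
Drop 4: S rot2 at col 0 lands with bottom-row=4; cleared 0 line(s) (total 0); column heights now [5 6 6 4 5 0], max=6
Drop 5: J rot3 at col 1 lands with bottom-row=6; cleared 0 line(s) (total 0); column heights now [5 7 9 4 5 0], max=9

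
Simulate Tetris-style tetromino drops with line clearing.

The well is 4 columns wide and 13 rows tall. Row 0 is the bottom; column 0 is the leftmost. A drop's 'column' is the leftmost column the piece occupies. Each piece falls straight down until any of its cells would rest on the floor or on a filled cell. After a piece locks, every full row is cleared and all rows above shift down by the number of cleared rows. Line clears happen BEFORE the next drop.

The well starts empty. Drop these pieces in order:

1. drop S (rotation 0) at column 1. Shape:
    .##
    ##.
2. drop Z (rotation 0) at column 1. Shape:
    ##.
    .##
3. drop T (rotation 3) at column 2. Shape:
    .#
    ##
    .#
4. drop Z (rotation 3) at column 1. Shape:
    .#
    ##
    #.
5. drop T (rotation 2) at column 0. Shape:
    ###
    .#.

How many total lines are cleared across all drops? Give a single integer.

Answer: 0

Derivation:
Drop 1: S rot0 at col 1 lands with bottom-row=0; cleared 0 line(s) (total 0); column heights now [0 1 2 2], max=2
Drop 2: Z rot0 at col 1 lands with bottom-row=2; cleared 0 line(s) (total 0); column heights now [0 4 4 3], max=4
Drop 3: T rot3 at col 2 lands with bottom-row=3; cleared 0 line(s) (total 0); column heights now [0 4 5 6], max=6
Drop 4: Z rot3 at col 1 lands with bottom-row=4; cleared 0 line(s) (total 0); column heights now [0 6 7 6], max=7
Drop 5: T rot2 at col 0 lands with bottom-row=6; cleared 0 line(s) (total 0); column heights now [8 8 8 6], max=8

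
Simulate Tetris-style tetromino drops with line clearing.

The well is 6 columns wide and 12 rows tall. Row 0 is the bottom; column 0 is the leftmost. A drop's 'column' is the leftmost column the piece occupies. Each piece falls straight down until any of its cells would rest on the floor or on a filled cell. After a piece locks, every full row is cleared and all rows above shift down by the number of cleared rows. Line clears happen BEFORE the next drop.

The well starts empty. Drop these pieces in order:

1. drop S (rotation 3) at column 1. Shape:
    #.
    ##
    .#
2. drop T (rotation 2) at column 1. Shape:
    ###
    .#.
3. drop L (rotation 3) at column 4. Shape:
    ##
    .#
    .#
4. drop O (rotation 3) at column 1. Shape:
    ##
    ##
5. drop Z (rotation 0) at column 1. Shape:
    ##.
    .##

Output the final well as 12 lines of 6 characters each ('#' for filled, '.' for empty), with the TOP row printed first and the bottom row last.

Answer: ......
......
......
......
.##...
..##..
.##...
.##...
.###..
.##.##
.##..#
..#..#

Derivation:
Drop 1: S rot3 at col 1 lands with bottom-row=0; cleared 0 line(s) (total 0); column heights now [0 3 2 0 0 0], max=3
Drop 2: T rot2 at col 1 lands with bottom-row=2; cleared 0 line(s) (total 0); column heights now [0 4 4 4 0 0], max=4
Drop 3: L rot3 at col 4 lands with bottom-row=0; cleared 0 line(s) (total 0); column heights now [0 4 4 4 3 3], max=4
Drop 4: O rot3 at col 1 lands with bottom-row=4; cleared 0 line(s) (total 0); column heights now [0 6 6 4 3 3], max=6
Drop 5: Z rot0 at col 1 lands with bottom-row=6; cleared 0 line(s) (total 0); column heights now [0 8 8 7 3 3], max=8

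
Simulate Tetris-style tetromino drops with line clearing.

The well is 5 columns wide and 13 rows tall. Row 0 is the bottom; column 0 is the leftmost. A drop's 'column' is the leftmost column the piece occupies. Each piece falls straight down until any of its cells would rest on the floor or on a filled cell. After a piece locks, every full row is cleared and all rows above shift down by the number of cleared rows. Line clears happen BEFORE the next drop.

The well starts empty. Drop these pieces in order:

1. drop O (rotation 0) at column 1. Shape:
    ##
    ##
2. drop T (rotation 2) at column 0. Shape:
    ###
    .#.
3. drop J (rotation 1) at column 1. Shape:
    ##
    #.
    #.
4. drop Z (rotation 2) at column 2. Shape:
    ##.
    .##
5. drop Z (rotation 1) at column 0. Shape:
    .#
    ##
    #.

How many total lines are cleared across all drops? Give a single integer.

Drop 1: O rot0 at col 1 lands with bottom-row=0; cleared 0 line(s) (total 0); column heights now [0 2 2 0 0], max=2
Drop 2: T rot2 at col 0 lands with bottom-row=2; cleared 0 line(s) (total 0); column heights now [4 4 4 0 0], max=4
Drop 3: J rot1 at col 1 lands with bottom-row=4; cleared 0 line(s) (total 0); column heights now [4 7 7 0 0], max=7
Drop 4: Z rot2 at col 2 lands with bottom-row=6; cleared 0 line(s) (total 0); column heights now [4 7 8 8 7], max=8
Drop 5: Z rot1 at col 0 lands with bottom-row=6; cleared 1 line(s) (total 1); column heights now [7 8 7 7 0], max=8

Answer: 1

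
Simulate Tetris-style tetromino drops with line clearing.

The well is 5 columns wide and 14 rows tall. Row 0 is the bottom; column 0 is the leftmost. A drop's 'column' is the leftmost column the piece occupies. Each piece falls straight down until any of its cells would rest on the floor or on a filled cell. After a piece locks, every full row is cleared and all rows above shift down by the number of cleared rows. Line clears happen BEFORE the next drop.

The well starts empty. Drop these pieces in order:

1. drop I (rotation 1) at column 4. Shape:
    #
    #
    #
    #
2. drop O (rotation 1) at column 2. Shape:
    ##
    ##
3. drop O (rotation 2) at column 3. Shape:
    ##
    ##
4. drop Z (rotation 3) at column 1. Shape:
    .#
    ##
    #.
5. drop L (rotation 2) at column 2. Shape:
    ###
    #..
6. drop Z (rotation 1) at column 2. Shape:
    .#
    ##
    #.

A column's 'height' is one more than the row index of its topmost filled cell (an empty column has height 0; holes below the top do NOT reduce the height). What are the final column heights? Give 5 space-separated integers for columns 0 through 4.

Answer: 0 3 9 10 7

Derivation:
Drop 1: I rot1 at col 4 lands with bottom-row=0; cleared 0 line(s) (total 0); column heights now [0 0 0 0 4], max=4
Drop 2: O rot1 at col 2 lands with bottom-row=0; cleared 0 line(s) (total 0); column heights now [0 0 2 2 4], max=4
Drop 3: O rot2 at col 3 lands with bottom-row=4; cleared 0 line(s) (total 0); column heights now [0 0 2 6 6], max=6
Drop 4: Z rot3 at col 1 lands with bottom-row=1; cleared 0 line(s) (total 0); column heights now [0 3 4 6 6], max=6
Drop 5: L rot2 at col 2 lands with bottom-row=5; cleared 0 line(s) (total 0); column heights now [0 3 7 7 7], max=7
Drop 6: Z rot1 at col 2 lands with bottom-row=7; cleared 0 line(s) (total 0); column heights now [0 3 9 10 7], max=10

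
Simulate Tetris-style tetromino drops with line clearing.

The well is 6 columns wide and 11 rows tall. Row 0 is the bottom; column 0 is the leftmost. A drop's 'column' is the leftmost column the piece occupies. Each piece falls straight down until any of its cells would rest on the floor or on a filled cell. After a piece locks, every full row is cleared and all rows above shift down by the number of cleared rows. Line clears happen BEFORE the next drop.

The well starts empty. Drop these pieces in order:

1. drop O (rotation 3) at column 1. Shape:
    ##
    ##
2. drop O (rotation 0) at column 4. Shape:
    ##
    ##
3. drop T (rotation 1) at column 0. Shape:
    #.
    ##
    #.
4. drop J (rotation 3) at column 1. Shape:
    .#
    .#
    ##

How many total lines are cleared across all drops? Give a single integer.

Answer: 0

Derivation:
Drop 1: O rot3 at col 1 lands with bottom-row=0; cleared 0 line(s) (total 0); column heights now [0 2 2 0 0 0], max=2
Drop 2: O rot0 at col 4 lands with bottom-row=0; cleared 0 line(s) (total 0); column heights now [0 2 2 0 2 2], max=2
Drop 3: T rot1 at col 0 lands with bottom-row=1; cleared 0 line(s) (total 0); column heights now [4 3 2 0 2 2], max=4
Drop 4: J rot3 at col 1 lands with bottom-row=3; cleared 0 line(s) (total 0); column heights now [4 4 6 0 2 2], max=6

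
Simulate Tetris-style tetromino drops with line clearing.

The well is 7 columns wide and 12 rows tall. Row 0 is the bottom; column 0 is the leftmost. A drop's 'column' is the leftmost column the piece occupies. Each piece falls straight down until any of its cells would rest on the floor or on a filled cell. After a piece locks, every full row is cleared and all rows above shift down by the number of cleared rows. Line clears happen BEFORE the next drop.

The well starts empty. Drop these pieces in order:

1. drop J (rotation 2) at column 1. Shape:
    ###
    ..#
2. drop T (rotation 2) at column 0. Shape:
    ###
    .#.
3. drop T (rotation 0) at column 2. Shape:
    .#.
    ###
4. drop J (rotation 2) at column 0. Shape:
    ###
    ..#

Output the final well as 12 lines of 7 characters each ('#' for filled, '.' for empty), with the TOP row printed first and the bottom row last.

Drop 1: J rot2 at col 1 lands with bottom-row=0; cleared 0 line(s) (total 0); column heights now [0 2 2 2 0 0 0], max=2
Drop 2: T rot2 at col 0 lands with bottom-row=2; cleared 0 line(s) (total 0); column heights now [4 4 4 2 0 0 0], max=4
Drop 3: T rot0 at col 2 lands with bottom-row=4; cleared 0 line(s) (total 0); column heights now [4 4 5 6 5 0 0], max=6
Drop 4: J rot2 at col 0 lands with bottom-row=5; cleared 0 line(s) (total 0); column heights now [7 7 7 6 5 0 0], max=7

Answer: .......
.......
.......
.......
.......
###....
..##...
..###..
###....
.#.....
.###...
...#...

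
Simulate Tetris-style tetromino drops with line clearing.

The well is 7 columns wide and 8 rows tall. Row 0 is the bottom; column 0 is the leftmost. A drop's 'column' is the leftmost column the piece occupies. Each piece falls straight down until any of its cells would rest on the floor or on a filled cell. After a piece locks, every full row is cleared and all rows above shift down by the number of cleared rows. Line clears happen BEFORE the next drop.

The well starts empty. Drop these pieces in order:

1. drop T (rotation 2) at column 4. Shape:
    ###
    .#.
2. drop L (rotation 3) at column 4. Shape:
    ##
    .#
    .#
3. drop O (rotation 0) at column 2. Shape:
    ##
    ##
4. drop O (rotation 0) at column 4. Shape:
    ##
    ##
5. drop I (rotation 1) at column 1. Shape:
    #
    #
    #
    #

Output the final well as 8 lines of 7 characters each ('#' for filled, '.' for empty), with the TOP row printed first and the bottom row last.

Answer: .......
....##.
....##.
....##.
.#...#.
.#...#.
.######
.###.#.

Derivation:
Drop 1: T rot2 at col 4 lands with bottom-row=0; cleared 0 line(s) (total 0); column heights now [0 0 0 0 2 2 2], max=2
Drop 2: L rot3 at col 4 lands with bottom-row=2; cleared 0 line(s) (total 0); column heights now [0 0 0 0 5 5 2], max=5
Drop 3: O rot0 at col 2 lands with bottom-row=0; cleared 0 line(s) (total 0); column heights now [0 0 2 2 5 5 2], max=5
Drop 4: O rot0 at col 4 lands with bottom-row=5; cleared 0 line(s) (total 0); column heights now [0 0 2 2 7 7 2], max=7
Drop 5: I rot1 at col 1 lands with bottom-row=0; cleared 0 line(s) (total 0); column heights now [0 4 2 2 7 7 2], max=7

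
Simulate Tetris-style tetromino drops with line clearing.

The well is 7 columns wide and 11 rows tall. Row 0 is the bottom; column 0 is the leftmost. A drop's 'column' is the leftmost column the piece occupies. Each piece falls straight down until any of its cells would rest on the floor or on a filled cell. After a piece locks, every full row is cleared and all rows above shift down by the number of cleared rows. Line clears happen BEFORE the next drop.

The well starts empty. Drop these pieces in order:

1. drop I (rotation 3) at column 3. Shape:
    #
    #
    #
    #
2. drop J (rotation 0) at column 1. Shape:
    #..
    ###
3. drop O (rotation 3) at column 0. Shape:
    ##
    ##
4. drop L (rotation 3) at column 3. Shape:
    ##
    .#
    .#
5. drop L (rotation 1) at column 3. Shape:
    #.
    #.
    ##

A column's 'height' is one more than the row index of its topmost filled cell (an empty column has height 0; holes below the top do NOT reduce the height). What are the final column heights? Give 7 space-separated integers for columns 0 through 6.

Answer: 8 8 5 9 7 0 0

Derivation:
Drop 1: I rot3 at col 3 lands with bottom-row=0; cleared 0 line(s) (total 0); column heights now [0 0 0 4 0 0 0], max=4
Drop 2: J rot0 at col 1 lands with bottom-row=4; cleared 0 line(s) (total 0); column heights now [0 6 5 5 0 0 0], max=6
Drop 3: O rot3 at col 0 lands with bottom-row=6; cleared 0 line(s) (total 0); column heights now [8 8 5 5 0 0 0], max=8
Drop 4: L rot3 at col 3 lands with bottom-row=3; cleared 0 line(s) (total 0); column heights now [8 8 5 6 6 0 0], max=8
Drop 5: L rot1 at col 3 lands with bottom-row=6; cleared 0 line(s) (total 0); column heights now [8 8 5 9 7 0 0], max=9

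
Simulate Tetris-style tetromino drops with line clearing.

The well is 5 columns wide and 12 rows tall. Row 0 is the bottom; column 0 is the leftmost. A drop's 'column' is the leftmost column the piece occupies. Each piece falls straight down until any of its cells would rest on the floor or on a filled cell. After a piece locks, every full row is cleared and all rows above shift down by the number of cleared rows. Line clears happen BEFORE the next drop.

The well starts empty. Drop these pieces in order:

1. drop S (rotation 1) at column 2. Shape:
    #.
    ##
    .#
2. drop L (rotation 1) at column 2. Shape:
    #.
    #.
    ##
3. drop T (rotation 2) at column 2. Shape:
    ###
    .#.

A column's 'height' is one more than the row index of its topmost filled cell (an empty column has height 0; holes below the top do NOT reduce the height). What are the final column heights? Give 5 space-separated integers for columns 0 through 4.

Answer: 0 0 7 7 7

Derivation:
Drop 1: S rot1 at col 2 lands with bottom-row=0; cleared 0 line(s) (total 0); column heights now [0 0 3 2 0], max=3
Drop 2: L rot1 at col 2 lands with bottom-row=3; cleared 0 line(s) (total 0); column heights now [0 0 6 4 0], max=6
Drop 3: T rot2 at col 2 lands with bottom-row=5; cleared 0 line(s) (total 0); column heights now [0 0 7 7 7], max=7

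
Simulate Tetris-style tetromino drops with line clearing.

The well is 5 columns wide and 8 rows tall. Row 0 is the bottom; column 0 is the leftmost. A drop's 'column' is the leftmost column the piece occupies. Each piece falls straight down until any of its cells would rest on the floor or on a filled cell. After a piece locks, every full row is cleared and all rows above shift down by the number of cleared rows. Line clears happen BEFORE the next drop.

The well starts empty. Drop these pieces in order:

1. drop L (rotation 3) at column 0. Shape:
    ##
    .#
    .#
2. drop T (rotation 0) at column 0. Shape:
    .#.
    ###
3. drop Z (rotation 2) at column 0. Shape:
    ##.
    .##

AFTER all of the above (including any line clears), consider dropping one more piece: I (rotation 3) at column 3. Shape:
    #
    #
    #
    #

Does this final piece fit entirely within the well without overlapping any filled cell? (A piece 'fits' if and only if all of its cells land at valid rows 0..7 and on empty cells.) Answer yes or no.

Drop 1: L rot3 at col 0 lands with bottom-row=0; cleared 0 line(s) (total 0); column heights now [3 3 0 0 0], max=3
Drop 2: T rot0 at col 0 lands with bottom-row=3; cleared 0 line(s) (total 0); column heights now [4 5 4 0 0], max=5
Drop 3: Z rot2 at col 0 lands with bottom-row=5; cleared 0 line(s) (total 0); column heights now [7 7 6 0 0], max=7
Test piece I rot3 at col 3 (width 1): heights before test = [7 7 6 0 0]; fits = True

Answer: yes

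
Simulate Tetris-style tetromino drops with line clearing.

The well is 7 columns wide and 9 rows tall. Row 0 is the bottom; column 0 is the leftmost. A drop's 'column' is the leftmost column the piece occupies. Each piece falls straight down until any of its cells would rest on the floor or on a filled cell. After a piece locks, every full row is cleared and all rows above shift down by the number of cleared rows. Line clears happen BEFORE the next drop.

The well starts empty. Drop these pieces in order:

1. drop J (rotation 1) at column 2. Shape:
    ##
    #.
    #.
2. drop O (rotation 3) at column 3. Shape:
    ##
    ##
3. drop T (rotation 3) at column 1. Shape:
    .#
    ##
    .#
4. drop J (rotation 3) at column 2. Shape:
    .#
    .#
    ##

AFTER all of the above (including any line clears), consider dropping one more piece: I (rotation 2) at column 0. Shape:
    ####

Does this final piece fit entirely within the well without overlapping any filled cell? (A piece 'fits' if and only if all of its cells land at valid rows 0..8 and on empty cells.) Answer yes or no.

Drop 1: J rot1 at col 2 lands with bottom-row=0; cleared 0 line(s) (total 0); column heights now [0 0 3 3 0 0 0], max=3
Drop 2: O rot3 at col 3 lands with bottom-row=3; cleared 0 line(s) (total 0); column heights now [0 0 3 5 5 0 0], max=5
Drop 3: T rot3 at col 1 lands with bottom-row=3; cleared 0 line(s) (total 0); column heights now [0 5 6 5 5 0 0], max=6
Drop 4: J rot3 at col 2 lands with bottom-row=6; cleared 0 line(s) (total 0); column heights now [0 5 7 9 5 0 0], max=9
Test piece I rot2 at col 0 (width 4): heights before test = [0 5 7 9 5 0 0]; fits = False

Answer: no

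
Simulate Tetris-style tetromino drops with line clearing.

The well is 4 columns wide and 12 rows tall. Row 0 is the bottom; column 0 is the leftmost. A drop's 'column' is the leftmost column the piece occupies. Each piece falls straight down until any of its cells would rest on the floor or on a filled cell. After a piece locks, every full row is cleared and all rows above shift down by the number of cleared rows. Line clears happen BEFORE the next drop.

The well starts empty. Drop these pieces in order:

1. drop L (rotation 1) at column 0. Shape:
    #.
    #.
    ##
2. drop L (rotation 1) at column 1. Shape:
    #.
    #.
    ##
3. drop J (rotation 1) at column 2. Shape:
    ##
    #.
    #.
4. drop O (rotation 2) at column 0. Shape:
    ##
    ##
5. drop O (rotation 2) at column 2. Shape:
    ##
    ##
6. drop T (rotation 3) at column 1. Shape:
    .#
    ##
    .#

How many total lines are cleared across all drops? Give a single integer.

Answer: 2

Derivation:
Drop 1: L rot1 at col 0 lands with bottom-row=0; cleared 0 line(s) (total 0); column heights now [3 1 0 0], max=3
Drop 2: L rot1 at col 1 lands with bottom-row=1; cleared 0 line(s) (total 0); column heights now [3 4 2 0], max=4
Drop 3: J rot1 at col 2 lands with bottom-row=2; cleared 0 line(s) (total 0); column heights now [3 4 5 5], max=5
Drop 4: O rot2 at col 0 lands with bottom-row=4; cleared 1 line(s) (total 1); column heights now [5 5 4 0], max=5
Drop 5: O rot2 at col 2 lands with bottom-row=4; cleared 1 line(s) (total 2); column heights now [3 4 5 5], max=5
Drop 6: T rot3 at col 1 lands with bottom-row=5; cleared 0 line(s) (total 2); column heights now [3 7 8 5], max=8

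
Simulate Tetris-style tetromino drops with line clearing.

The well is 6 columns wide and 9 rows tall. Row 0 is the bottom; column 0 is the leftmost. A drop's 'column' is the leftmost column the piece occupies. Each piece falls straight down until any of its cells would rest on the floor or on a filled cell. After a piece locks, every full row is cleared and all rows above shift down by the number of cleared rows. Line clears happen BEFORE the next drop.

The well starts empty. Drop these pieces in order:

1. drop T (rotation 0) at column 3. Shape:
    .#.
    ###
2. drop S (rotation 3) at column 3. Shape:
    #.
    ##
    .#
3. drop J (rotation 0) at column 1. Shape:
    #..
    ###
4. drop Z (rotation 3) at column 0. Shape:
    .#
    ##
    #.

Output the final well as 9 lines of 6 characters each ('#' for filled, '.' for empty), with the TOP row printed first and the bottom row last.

Drop 1: T rot0 at col 3 lands with bottom-row=0; cleared 0 line(s) (total 0); column heights now [0 0 0 1 2 1], max=2
Drop 2: S rot3 at col 3 lands with bottom-row=2; cleared 0 line(s) (total 0); column heights now [0 0 0 5 4 1], max=5
Drop 3: J rot0 at col 1 lands with bottom-row=5; cleared 0 line(s) (total 0); column heights now [0 7 6 6 4 1], max=7
Drop 4: Z rot3 at col 0 lands with bottom-row=6; cleared 0 line(s) (total 0); column heights now [8 9 6 6 4 1], max=9

Answer: .#....
##....
##....
.###..
...#..
...##.
....#.
....#.
...###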